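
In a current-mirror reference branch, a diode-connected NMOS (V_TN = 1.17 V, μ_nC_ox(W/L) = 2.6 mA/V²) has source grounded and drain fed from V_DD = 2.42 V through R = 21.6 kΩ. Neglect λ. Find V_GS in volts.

With gate tied to drain, V_GS = V_DS ≥ V_GS − V_TN, so the device is in saturation.
KCL at the drain: ½ k_n (V_GS − V_TN)² = (V_DD − V_GS)/R.
Let x = V_GS − 1.17. Then 28.1 x² + x − 1.25 = 0, giving x = 0.194 V (positive root), so V_GS = 1.36 V.
I_D = (V_DD − V_GS)/R = (2.42 − 1.36) / 21.6 = 0.0489 mA.

V_GS = 1.36 V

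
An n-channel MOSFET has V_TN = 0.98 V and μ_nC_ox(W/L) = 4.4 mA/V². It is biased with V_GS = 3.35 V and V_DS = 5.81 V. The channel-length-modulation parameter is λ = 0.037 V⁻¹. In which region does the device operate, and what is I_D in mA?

Saturation; I_D = 15.0 mA

V_ov = V_GS − V_TN = 3.35 − 0.98 = 2.37 V.
Since V_DS = 5.81 V ≥ V_ov = 2.37 V, the device is in saturation.
I_D = ½ k_n V_ov² (1 + λ V_DS) = 0.5 × 4.4 × 2.37² × (1 + 0.037 × 5.81) = 15 mA.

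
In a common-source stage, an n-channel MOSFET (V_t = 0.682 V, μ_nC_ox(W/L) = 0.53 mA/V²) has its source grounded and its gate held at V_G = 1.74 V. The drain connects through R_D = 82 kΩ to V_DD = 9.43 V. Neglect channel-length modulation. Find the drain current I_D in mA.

I_D = 0.112 mA

V_GS = V_G = 1.74 V, so V_ov = 1.74 − 0.682 = 1.06 V.
Assume saturation: I_D = ½ k_n V_ov² = 0.5 × 0.53 × 1.06² = 0.297 mA, giving V_DS = V_DD − I_D R_D = 9.43 − 0.297 × 82 = -14.9 V.
But -14.9 V < V_ov = 1.06 V, so the device is actually in triode.
In triode I_D = k_n[V_ov V_DS − ½ V_DS²] and I_D = (V_DD − V_DS)/R_D. Equating: 21.7 V_DS² − 46.98 V_DS + 9.43 = 0, giving V_DS = 0.224 V (the root below V_ov).
I_D = (9.43 − 0.224) / 82 = 0.112 mA.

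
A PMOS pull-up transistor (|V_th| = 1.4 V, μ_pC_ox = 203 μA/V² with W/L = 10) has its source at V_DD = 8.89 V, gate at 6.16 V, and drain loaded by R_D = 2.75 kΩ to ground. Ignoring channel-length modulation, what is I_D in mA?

V_SG = V_DD − V_G = 8.89 − 6.16 = 2.73 V, so V_ov = 2.73 − 1.4 = 1.33 V.
k_p = μ_pC_ox · (W/L) = 2.03 mA/V².
Assume saturation: I_D = ½ k_p V_ov² = 0.5 × 2.03 × 1.33² = 1.8 mA, giving V_SD = V_DD − I_D R_D = 8.89 − 1.8 × 2.75 = 3.95 V.
V_SD = 3.95 V ≥ V_ov = 1.33 V, confirming saturation.

I_D = 1.80 mA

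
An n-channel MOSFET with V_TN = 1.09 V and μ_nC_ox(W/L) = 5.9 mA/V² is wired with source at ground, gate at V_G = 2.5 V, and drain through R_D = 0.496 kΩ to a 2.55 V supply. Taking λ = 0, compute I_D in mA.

V_GS = V_G = 2.5 V, so V_ov = 2.5 − 1.09 = 1.41 V.
Assume saturation: I_D = ½ k_n V_ov² = 0.5 × 5.9 × 1.41² = 5.86 mA, giving V_DS = V_DD − I_D R_D = 2.55 − 5.86 × 0.496 = -0.359 V.
But -0.359 V < V_ov = 1.41 V, so the device is actually in triode.
In triode I_D = k_n[V_ov V_DS − ½ V_DS²] and I_D = (V_DD − V_DS)/R_D. Equating: 1.46 V_DS² − 5.126 V_DS + 2.55 = 0, giving V_DS = 0.6 V (the root below V_ov).
I_D = (2.55 − 0.6) / 0.496 = 3.93 mA.

I_D = 3.93 mA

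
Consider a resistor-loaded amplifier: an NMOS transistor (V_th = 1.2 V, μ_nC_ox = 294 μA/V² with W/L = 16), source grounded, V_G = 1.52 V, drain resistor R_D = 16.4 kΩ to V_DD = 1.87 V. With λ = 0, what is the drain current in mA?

V_GS = V_G = 1.52 V, so V_ov = 1.52 − 1.2 = 0.32 V.
k_n = μ_nC_ox · (W/L) = 4.704 mA/V².
Assume saturation: I_D = ½ k_n V_ov² = 0.5 × 4.704 × 0.32² = 0.241 mA, giving V_DS = V_DD − I_D R_D = 1.87 − 0.241 × 16.4 = -2.08 V.
But -2.08 V < V_ov = 0.32 V, so the device is actually in triode.
In triode I_D = k_n[V_ov V_DS − ½ V_DS²] and I_D = (V_DD − V_DS)/R_D. Equating: 38.6 V_DS² − 25.69 V_DS + 1.87 = 0, giving V_DS = 0.0832 V (the root below V_ov).
I_D = (1.87 − 0.0832) / 16.4 = 0.109 mA.

I_D = 0.109 mA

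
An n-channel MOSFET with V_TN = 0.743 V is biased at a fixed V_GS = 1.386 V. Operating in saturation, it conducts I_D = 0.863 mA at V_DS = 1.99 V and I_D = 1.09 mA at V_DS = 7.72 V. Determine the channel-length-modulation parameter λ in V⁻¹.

With V_GS fixed, I_D ∝ (1 + λ V_DS) in saturation, so I_D2/I_D1 = (1 + λ V_DS2)/(1 + λ V_DS1).
1.09/0.863 = 1.263 = (1 + 7.72 λ)/(1 + 1.99 λ).
Solving: λ (I_D1 V_DS2 − I_D2 V_DS1) = I_D2 − I_D1, so λ = (1.09 − 0.863) / (0.863 × 7.72 − 1.09 × 1.99) = 0.227 / 4.49 = 0.0505 V⁻¹.

λ = 0.0505 V⁻¹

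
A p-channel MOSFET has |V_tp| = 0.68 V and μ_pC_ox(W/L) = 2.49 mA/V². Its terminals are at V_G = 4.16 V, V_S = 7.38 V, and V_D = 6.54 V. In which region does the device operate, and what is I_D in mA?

Triode; I_D = 4.43 mA

V_SG = V_S − V_G = 7.38 − 4.16 = 3.22 V; V_SD = V_S − V_D = 7.38 − 6.54 = 0.84 V.
V_ov = V_SG − |V_tp| = 3.22 − 0.68 = 2.54 V.
Since V_SD = 0.84 V < V_ov = 2.54 V, the device is in the triode region.
I_D = k_p [V_ov · V_SD − ½ V_SD²] = 2.49 × [2.54 × 0.84 − 0.5 × 0.84²] = 4.43 mA.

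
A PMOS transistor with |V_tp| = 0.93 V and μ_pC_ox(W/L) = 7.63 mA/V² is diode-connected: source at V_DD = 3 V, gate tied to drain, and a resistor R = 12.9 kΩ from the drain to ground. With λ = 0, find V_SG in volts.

With gate tied to drain, V_SG = V_SD ≥ V_SG − |V_tp|, so the device is in saturation.
KCL at the drain: ½ k_p (V_SG − |V_tp|)² = (V_DD − V_SG)/R.
Let x = V_SG − 0.93. Then 49.2 x² + x − 2.07 = 0, giving x = 0.195 V (positive root), so V_SG = 1.13 V.
I_D = (V_DD − V_SG)/R = (3 − 1.13) / 12.9 = 0.145 mA.

V_SG = 1.13 V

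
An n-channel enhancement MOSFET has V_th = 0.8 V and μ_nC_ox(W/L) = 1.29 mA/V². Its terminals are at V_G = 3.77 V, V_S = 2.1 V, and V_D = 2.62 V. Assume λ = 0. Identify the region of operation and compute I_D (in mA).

Triode; I_D = 0.409 mA

V_GS = V_G − V_S = 3.77 − 2.1 = 1.67 V; V_DS = V_D − V_S = 2.62 − 2.1 = 0.52 V.
V_ov = V_GS − V_th = 1.67 − 0.8 = 0.87 V.
Since V_DS = 0.52 V < V_ov = 0.87 V, the device is in the triode region.
I_D = k_n [V_ov · V_DS − ½ V_DS²] = 1.29 × [0.87 × 0.52 − 0.5 × 0.52²] = 0.409 mA.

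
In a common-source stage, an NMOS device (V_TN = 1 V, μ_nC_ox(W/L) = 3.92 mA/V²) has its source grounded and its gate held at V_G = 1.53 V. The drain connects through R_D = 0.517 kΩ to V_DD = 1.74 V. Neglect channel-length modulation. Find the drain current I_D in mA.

I_D = 0.551 mA

V_GS = V_G = 1.53 V, so V_ov = 1.53 − 1 = 0.53 V.
Assume saturation: I_D = ½ k_n V_ov² = 0.5 × 3.92 × 0.53² = 0.551 mA, giving V_DS = V_DD − I_D R_D = 1.74 − 0.551 × 0.517 = 1.46 V.
V_DS = 1.46 V ≥ V_ov = 0.53 V, confirming saturation.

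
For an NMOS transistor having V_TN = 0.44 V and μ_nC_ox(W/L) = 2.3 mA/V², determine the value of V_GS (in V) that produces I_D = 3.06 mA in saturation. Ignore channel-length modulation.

In saturation I_D = ½ k_n (V_GS − V_TN)², so V_GS − V_TN = √(2 I_D / k_n) = √(2 × 3.06 / 2.3) = 1.63 V.
V_GS = 0.44 + 1.63 = 2.07 V.

V_GS = 2.07 V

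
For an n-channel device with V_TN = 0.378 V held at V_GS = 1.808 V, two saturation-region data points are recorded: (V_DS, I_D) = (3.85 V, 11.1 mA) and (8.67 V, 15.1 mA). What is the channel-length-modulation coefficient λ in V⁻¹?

λ = 0.105 V⁻¹

With V_GS fixed, I_D ∝ (1 + λ V_DS) in saturation, so I_D2/I_D1 = (1 + λ V_DS2)/(1 + λ V_DS1).
15.1/11.1 = 1.36 = (1 + 8.67 λ)/(1 + 3.85 λ).
Solving: λ (I_D1 V_DS2 − I_D2 V_DS1) = I_D2 − I_D1, so λ = (15.1 − 11.1) / (11.1 × 8.67 − 15.1 × 3.85) = 4 / 38.1 = 0.105 V⁻¹.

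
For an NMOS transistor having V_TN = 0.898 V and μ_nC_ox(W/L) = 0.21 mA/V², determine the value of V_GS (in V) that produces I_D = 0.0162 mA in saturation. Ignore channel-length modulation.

In saturation I_D = ½ k_n (V_GS − V_TN)², so V_GS − V_TN = √(2 I_D / k_n) = √(2 × 0.0162 / 0.21) = 0.393 V.
V_GS = 0.898 + 0.393 = 1.29 V.

V_GS = 1.29 V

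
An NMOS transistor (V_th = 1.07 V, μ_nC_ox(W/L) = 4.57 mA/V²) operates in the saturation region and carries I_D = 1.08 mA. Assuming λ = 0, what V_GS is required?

In saturation I_D = ½ k_n (V_GS − V_th)², so V_GS − V_th = √(2 I_D / k_n) = √(2 × 1.08 / 4.57) = 0.687 V.
V_GS = 1.07 + 0.687 = 1.76 V.

V_GS = 1.76 V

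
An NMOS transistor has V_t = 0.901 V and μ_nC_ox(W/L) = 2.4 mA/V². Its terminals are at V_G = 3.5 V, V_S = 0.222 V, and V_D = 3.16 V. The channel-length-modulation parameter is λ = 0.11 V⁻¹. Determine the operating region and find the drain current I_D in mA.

V_GS = V_G − V_S = 3.5 − 0.222 = 3.28 V; V_DS = V_D − V_S = 3.16 − 0.222 = 2.94 V.
V_ov = V_GS − V_t = 3.28 − 0.901 = 2.38 V.
Since V_DS = 2.94 V ≥ V_ov = 2.38 V, the device is in saturation.
I_D = ½ k_n V_ov² (1 + λ V_DS) = 0.5 × 2.4 × 2.38² × (1 + 0.11 × 2.94) = 8.97 mA.

Saturation; I_D = 8.97 mA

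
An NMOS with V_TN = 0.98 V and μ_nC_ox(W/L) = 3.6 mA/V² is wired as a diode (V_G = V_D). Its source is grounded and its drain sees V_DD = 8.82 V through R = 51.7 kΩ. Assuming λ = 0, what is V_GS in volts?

With gate tied to drain, V_GS = V_DS ≥ V_GS − V_TN, so the device is in saturation.
KCL at the drain: ½ k_n (V_GS − V_TN)² = (V_DD − V_GS)/R.
Let x = V_GS − 0.98. Then 93.1 x² + x − 7.84 = 0, giving x = 0.285 V (positive root), so V_GS = 1.26 V.
I_D = (V_DD − V_GS)/R = (8.82 − 1.26) / 51.7 = 0.146 mA.

V_GS = 1.26 V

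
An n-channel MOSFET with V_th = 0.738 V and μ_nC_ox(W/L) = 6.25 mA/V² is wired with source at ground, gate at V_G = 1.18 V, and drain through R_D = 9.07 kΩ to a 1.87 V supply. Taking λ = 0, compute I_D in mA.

V_GS = V_G = 1.18 V, so V_ov = 1.18 − 0.738 = 0.442 V.
Assume saturation: I_D = ½ k_n V_ov² = 0.5 × 6.25 × 0.442² = 0.611 mA, giving V_DS = V_DD − I_D R_D = 1.87 − 0.611 × 9.07 = -3.67 V.
But -3.67 V < V_ov = 0.442 V, so the device is actually in triode.
In triode I_D = k_n[V_ov V_DS − ½ V_DS²] and I_D = (V_DD − V_DS)/R_D. Equating: 28.3 V_DS² − 26.06 V_DS + 1.87 = 0, giving V_DS = 0.0785 V (the root below V_ov).
I_D = (1.87 − 0.0785) / 9.07 = 0.198 mA.

I_D = 0.198 mA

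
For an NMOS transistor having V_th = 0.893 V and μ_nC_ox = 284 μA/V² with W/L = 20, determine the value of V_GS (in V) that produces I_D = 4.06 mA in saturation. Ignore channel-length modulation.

k_n = μ_nC_ox · (W/L) = 5.68 mA/V².
In saturation I_D = ½ k_n (V_GS − V_th)², so V_GS − V_th = √(2 I_D / k_n) = √(2 × 4.06 / 5.68) = 1.2 V.
V_GS = 0.893 + 1.2 = 2.09 V.

V_GS = 2.09 V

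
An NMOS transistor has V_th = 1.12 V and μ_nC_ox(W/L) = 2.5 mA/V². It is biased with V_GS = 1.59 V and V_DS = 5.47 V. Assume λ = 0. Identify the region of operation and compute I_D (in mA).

V_ov = V_GS − V_th = 1.59 − 1.12 = 0.47 V.
Since V_DS = 5.47 V ≥ V_ov = 0.47 V, the device is in saturation.
I_D = ½ k_n V_ov² = 0.5 × 2.5 × 0.47² = 0.276 mA.

Saturation; I_D = 0.276 mA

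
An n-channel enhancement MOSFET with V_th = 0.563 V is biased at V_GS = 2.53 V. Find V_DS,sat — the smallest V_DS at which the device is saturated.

V_DS,sat = 1.97 V

The boundary between triode and saturation is V_DS = V_GS − V_th = V_ov.
V_ov = 2.53 − 0.563 = 1.97 V.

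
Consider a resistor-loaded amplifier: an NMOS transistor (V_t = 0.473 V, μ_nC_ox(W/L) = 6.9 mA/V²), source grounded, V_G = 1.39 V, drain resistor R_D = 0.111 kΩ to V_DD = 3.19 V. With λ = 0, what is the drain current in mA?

V_GS = V_G = 1.39 V, so V_ov = 1.39 − 0.473 = 0.917 V.
Assume saturation: I_D = ½ k_n V_ov² = 0.5 × 6.9 × 0.917² = 2.9 mA, giving V_DS = V_DD − I_D R_D = 3.19 − 2.9 × 0.111 = 2.87 V.
V_DS = 2.87 V ≥ V_ov = 0.917 V, confirming saturation.

I_D = 2.90 mA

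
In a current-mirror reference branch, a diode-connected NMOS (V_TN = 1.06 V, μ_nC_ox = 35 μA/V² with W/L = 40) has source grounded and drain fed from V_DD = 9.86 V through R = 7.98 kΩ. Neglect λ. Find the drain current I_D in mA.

With gate tied to drain, V_GS = V_DS ≥ V_GS − V_TN, so the device is in saturation.
k_n = μ_nC_ox · (W/L) = 1.4 mA/V².
KCL at the drain: ½ k_n (V_GS − V_TN)² = (V_DD − V_GS)/R.
Let x = V_GS − 1.06. Then 5.59 x² + x − 8.8 = 0, giving x = 1.17 V (positive root), so V_GS = 2.23 V.
I_D = (V_DD − V_GS)/R = (9.86 − 2.23) / 7.98 = 0.956 mA.

I_D = 0.956 mA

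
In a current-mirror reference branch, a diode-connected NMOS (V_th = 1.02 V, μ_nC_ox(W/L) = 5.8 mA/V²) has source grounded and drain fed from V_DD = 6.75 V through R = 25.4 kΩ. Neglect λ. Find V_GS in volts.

V_GS = 1.29 V

With gate tied to drain, V_GS = V_DS ≥ V_GS − V_th, so the device is in saturation.
KCL at the drain: ½ k_n (V_GS − V_th)² = (V_DD − V_GS)/R.
Let x = V_GS − 1.02. Then 73.7 x² + x − 5.73 = 0, giving x = 0.272 V (positive root), so V_GS = 1.29 V.
I_D = (V_DD − V_GS)/R = (6.75 − 1.29) / 25.4 = 0.215 mA.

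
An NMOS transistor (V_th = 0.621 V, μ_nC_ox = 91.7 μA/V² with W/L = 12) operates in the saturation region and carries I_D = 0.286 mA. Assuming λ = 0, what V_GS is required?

k_n = μ_nC_ox · (W/L) = 1.1 mA/V².
In saturation I_D = ½ k_n (V_GS − V_th)², so V_GS − V_th = √(2 I_D / k_n) = √(2 × 0.286 / 1.1) = 0.721 V.
V_GS = 0.621 + 0.721 = 1.34 V.

V_GS = 1.34 V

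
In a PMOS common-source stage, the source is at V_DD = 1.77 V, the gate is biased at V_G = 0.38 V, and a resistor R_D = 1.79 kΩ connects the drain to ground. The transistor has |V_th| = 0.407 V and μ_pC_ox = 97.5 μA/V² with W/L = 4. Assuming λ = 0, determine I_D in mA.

I_D = 0.188 mA

V_SG = V_DD − V_G = 1.77 − 0.38 = 1.39 V, so V_ov = 1.39 − 0.407 = 0.983 V.
k_p = μ_pC_ox · (W/L) = 0.39 mA/V².
Assume saturation: I_D = ½ k_p V_ov² = 0.5 × 0.39 × 0.983² = 0.188 mA, giving V_SD = V_DD − I_D R_D = 1.77 − 0.188 × 1.79 = 1.43 V.
V_SD = 1.43 V ≥ V_ov = 0.983 V, confirming saturation.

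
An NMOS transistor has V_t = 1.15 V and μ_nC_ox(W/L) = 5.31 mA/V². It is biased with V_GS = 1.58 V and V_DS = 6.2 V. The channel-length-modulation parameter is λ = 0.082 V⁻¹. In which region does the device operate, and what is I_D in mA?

Saturation; I_D = 0.740 mA

V_ov = V_GS − V_t = 1.58 − 1.15 = 0.43 V.
Since V_DS = 6.2 V ≥ V_ov = 0.43 V, the device is in saturation.
I_D = ½ k_n V_ov² (1 + λ V_DS) = 0.5 × 5.31 × 0.43² × (1 + 0.082 × 6.2) = 0.74 mA.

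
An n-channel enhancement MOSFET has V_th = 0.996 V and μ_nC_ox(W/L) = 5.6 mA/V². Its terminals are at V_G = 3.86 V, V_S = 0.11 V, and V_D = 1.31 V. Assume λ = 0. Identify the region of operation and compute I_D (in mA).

Triode; I_D = 14.5 mA

V_GS = V_G − V_S = 3.86 − 0.11 = 3.75 V; V_DS = V_D − V_S = 1.31 − 0.11 = 1.2 V.
V_ov = V_GS − V_th = 3.75 − 0.996 = 2.75 V.
Since V_DS = 1.2 V < V_ov = 2.75 V, the device is in the triode region.
I_D = k_n [V_ov · V_DS − ½ V_DS²] = 5.6 × [2.75 × 1.2 − 0.5 × 1.2²] = 14.5 mA.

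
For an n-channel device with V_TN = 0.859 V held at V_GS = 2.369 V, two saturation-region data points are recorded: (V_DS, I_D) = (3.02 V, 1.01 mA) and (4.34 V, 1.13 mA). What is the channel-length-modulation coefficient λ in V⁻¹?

λ = 0.124 V⁻¹

With V_GS fixed, I_D ∝ (1 + λ V_DS) in saturation, so I_D2/I_D1 = (1 + λ V_DS2)/(1 + λ V_DS1).
1.13/1.01 = 1.119 = (1 + 4.34 λ)/(1 + 3.02 λ).
Solving: λ (I_D1 V_DS2 − I_D2 V_DS1) = I_D2 − I_D1, so λ = (1.13 − 1.01) / (1.01 × 4.34 − 1.13 × 3.02) = 0.12 / 0.971 = 0.124 V⁻¹.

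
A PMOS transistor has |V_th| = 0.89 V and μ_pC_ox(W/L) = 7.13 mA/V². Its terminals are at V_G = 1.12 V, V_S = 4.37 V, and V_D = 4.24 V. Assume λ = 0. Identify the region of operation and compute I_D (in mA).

V_SG = V_S − V_G = 4.37 − 1.12 = 3.25 V; V_SD = V_S − V_D = 4.37 − 4.24 = 0.13 V.
V_ov = V_SG − |V_th| = 3.25 − 0.89 = 2.36 V.
Since V_SD = 0.13 V < V_ov = 2.36 V, the device is in the triode region.
I_D = k_p [V_ov · V_SD − ½ V_SD²] = 7.13 × [2.36 × 0.13 − 0.5 × 0.13²] = 2.13 mA.

Triode; I_D = 2.13 mA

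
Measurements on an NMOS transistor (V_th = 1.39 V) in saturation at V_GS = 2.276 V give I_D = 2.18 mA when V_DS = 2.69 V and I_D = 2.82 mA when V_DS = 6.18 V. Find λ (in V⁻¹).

With V_GS fixed, I_D ∝ (1 + λ V_DS) in saturation, so I_D2/I_D1 = (1 + λ V_DS2)/(1 + λ V_DS1).
2.82/2.18 = 1.294 = (1 + 6.18 λ)/(1 + 2.69 λ).
Solving: λ (I_D1 V_DS2 − I_D2 V_DS1) = I_D2 − I_D1, so λ = (2.82 − 2.18) / (2.18 × 6.18 − 2.82 × 2.69) = 0.64 / 5.89 = 0.109 V⁻¹.

λ = 0.109 V⁻¹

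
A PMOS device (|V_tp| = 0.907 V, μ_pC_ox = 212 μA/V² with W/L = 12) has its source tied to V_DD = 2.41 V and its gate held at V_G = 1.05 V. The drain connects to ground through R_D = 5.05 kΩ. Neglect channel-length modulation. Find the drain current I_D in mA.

I_D = 0.261 mA

V_SG = V_DD − V_G = 2.41 − 1.05 = 1.36 V, so V_ov = 1.36 − 0.907 = 0.453 V.
k_p = μ_pC_ox · (W/L) = 2.544 mA/V².
Assume saturation: I_D = ½ k_p V_ov² = 0.5 × 2.544 × 0.453² = 0.261 mA, giving V_SD = V_DD − I_D R_D = 2.41 − 0.261 × 5.05 = 1.09 V.
V_SD = 1.09 V ≥ V_ov = 0.453 V, confirming saturation.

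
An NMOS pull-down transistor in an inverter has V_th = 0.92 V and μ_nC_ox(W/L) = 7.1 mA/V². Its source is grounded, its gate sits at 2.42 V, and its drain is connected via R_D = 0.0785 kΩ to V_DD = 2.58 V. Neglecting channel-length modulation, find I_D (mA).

I_D = 7.99 mA

V_GS = V_G = 2.42 V, so V_ov = 2.42 − 0.92 = 1.5 V.
Assume saturation: I_D = ½ k_n V_ov² = 0.5 × 7.1 × 1.5² = 7.99 mA, giving V_DS = V_DD − I_D R_D = 2.58 − 7.99 × 0.0785 = 1.95 V.
V_DS = 1.95 V ≥ V_ov = 1.5 V, confirming saturation.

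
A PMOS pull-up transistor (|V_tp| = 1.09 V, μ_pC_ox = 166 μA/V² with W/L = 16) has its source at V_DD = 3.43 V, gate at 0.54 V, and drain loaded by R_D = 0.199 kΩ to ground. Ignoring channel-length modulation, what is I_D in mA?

I_D = 4.30 mA

V_SG = V_DD − V_G = 3.43 − 0.54 = 2.89 V, so V_ov = 2.89 − 1.09 = 1.8 V.
k_p = μ_pC_ox · (W/L) = 2.656 mA/V².
Assume saturation: I_D = ½ k_p V_ov² = 0.5 × 2.656 × 1.8² = 4.3 mA, giving V_SD = V_DD − I_D R_D = 3.43 − 4.3 × 0.199 = 2.57 V.
V_SD = 2.57 V ≥ V_ov = 1.8 V, confirming saturation.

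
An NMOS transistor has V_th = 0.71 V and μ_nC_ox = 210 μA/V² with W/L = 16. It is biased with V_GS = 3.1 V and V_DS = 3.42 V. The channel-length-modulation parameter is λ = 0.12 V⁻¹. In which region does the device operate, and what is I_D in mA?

Saturation; I_D = 13.5 mA

k_n = μ_nC_ox · (W/L) = 3.36 mA/V².
V_ov = V_GS − V_th = 3.1 − 0.71 = 2.39 V.
Since V_DS = 3.42 V ≥ V_ov = 2.39 V, the device is in saturation.
I_D = ½ k_n V_ov² (1 + λ V_DS) = 0.5 × 3.36 × 2.39² × (1 + 0.12 × 3.42) = 13.5 mA.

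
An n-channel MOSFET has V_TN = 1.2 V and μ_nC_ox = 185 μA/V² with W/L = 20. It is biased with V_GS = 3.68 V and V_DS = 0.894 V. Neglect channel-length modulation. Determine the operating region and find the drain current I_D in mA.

k_n = μ_nC_ox · (W/L) = 3.7 mA/V².
V_ov = V_GS − V_TN = 3.68 − 1.2 = 2.48 V.
Since V_DS = 0.894 V < V_ov = 2.48 V, the device is in the triode region.
I_D = k_n [V_ov · V_DS − ½ V_DS²] = 3.7 × [2.48 × 0.894 − 0.5 × 0.894²] = 6.72 mA.

Triode; I_D = 6.72 mA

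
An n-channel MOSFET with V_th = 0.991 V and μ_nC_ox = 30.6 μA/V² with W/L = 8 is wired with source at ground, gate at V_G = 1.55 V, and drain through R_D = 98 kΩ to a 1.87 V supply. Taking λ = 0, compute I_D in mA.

I_D = 0.0176 mA

V_GS = V_G = 1.55 V, so V_ov = 1.55 − 0.991 = 0.559 V.
k_n = μ_nC_ox · (W/L) = 0.2448 mA/V².
Assume saturation: I_D = ½ k_n V_ov² = 0.5 × 0.2448 × 0.559² = 0.0382 mA, giving V_DS = V_DD − I_D R_D = 1.87 − 0.0382 × 98 = -1.88 V.
But -1.88 V < V_ov = 0.559 V, so the device is actually in triode.
In triode I_D = k_n[V_ov V_DS − ½ V_DS²] and I_D = (V_DD − V_DS)/R_D. Equating: 12 V_DS² − 14.41 V_DS + 1.87 = 0, giving V_DS = 0.148 V (the root below V_ov).
I_D = (1.87 − 0.148) / 98 = 0.0176 mA.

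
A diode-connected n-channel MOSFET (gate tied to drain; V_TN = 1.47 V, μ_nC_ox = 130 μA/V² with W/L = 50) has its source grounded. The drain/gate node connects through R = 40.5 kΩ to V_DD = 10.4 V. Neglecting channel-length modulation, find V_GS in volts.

V_GS = 1.73 V

With gate tied to drain, V_GS = V_DS ≥ V_GS − V_TN, so the device is in saturation.
k_n = μ_nC_ox · (W/L) = 6.5 mA/V².
KCL at the drain: ½ k_n (V_GS − V_TN)² = (V_DD − V_GS)/R.
Let x = V_GS − 1.47. Then 132 x² + x − 8.93 = 0, giving x = 0.257 V (positive root), so V_GS = 1.73 V.
I_D = (V_DD − V_GS)/R = (10.4 − 1.73) / 40.5 = 0.214 mA.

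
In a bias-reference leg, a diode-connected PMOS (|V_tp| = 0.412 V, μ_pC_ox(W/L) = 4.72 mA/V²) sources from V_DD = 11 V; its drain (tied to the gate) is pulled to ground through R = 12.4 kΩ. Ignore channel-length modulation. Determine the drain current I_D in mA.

I_D = 0.807 mA

With gate tied to drain, V_SG = V_SD ≥ V_SG − |V_tp|, so the device is in saturation.
KCL at the drain: ½ k_p (V_SG − |V_tp|)² = (V_DD − V_SG)/R.
Let x = V_SG − 0.412. Then 29.3 x² + x − 10.59 = 0, giving x = 0.585 V (positive root), so V_SG = 0.997 V.
I_D = (V_DD − V_SG)/R = (11 − 0.997) / 12.4 = 0.807 mA.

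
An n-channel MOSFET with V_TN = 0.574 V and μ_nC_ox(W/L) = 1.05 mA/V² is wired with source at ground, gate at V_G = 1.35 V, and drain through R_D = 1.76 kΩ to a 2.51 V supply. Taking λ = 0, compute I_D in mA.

V_GS = V_G = 1.35 V, so V_ov = 1.35 − 0.574 = 0.776 V.
Assume saturation: I_D = ½ k_n V_ov² = 0.5 × 1.05 × 0.776² = 0.316 mA, giving V_DS = V_DD − I_D R_D = 2.51 − 0.316 × 1.76 = 1.95 V.
V_DS = 1.95 V ≥ V_ov = 0.776 V, confirming saturation.

I_D = 0.316 mA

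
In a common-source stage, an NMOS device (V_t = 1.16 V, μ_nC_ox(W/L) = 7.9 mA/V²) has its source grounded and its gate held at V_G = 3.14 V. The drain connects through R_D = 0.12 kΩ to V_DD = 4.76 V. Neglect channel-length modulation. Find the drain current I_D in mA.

I_D = 15.5 mA

V_GS = V_G = 3.14 V, so V_ov = 3.14 − 1.16 = 1.98 V.
Assume saturation: I_D = ½ k_n V_ov² = 0.5 × 7.9 × 1.98² = 15.5 mA, giving V_DS = V_DD − I_D R_D = 4.76 − 15.5 × 0.12 = 2.9 V.
V_DS = 2.9 V ≥ V_ov = 1.98 V, confirming saturation.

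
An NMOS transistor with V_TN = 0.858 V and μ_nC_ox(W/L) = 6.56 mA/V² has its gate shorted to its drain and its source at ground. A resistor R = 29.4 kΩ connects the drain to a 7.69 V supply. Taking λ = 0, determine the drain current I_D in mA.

I_D = 0.224 mA

With gate tied to drain, V_GS = V_DS ≥ V_GS − V_TN, so the device is in saturation.
KCL at the drain: ½ k_n (V_GS − V_TN)² = (V_DD − V_GS)/R.
Let x = V_GS − 0.858. Then 96.4 x² + x − 6.832 = 0, giving x = 0.261 V (positive root), so V_GS = 1.12 V.
I_D = (V_DD − V_GS)/R = (7.69 − 1.12) / 29.4 = 0.224 mA.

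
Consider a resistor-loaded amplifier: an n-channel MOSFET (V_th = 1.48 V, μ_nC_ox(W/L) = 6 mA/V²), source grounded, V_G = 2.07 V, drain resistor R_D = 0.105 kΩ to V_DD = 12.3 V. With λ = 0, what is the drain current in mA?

V_GS = V_G = 2.07 V, so V_ov = 2.07 − 1.48 = 0.59 V.
Assume saturation: I_D = ½ k_n V_ov² = 0.5 × 6 × 0.59² = 1.04 mA, giving V_DS = V_DD − I_D R_D = 12.3 − 1.04 × 0.105 = 12.2 V.
V_DS = 12.2 V ≥ V_ov = 0.59 V, confirming saturation.

I_D = 1.04 mA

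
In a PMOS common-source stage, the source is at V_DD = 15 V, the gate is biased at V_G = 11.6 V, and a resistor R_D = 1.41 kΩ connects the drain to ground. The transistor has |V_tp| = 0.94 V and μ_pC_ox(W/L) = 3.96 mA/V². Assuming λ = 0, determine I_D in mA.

I_D = 9.66 mA

V_SG = V_DD − V_G = 15 − 11.6 = 3.4 V, so V_ov = 3.4 − 0.94 = 2.46 V.
Assume saturation: I_D = ½ k_p V_ov² = 0.5 × 3.96 × 2.46² = 12 mA, giving V_SD = V_DD − I_D R_D = 15 − 12 × 1.41 = -1.89 V.
But -1.89 V < V_ov = 2.46 V, so the device is actually in triode.
In triode I_D = k_p[V_ov V_SD − ½ V_SD²] and I_D = (V_DD − V_SD)/R_D. Equating: 2.79 V_SD² − 14.74 V_SD + 15 = 0, giving V_SD = 1.38 V (the root below V_ov).
I_D = (15 − 1.38) / 1.41 = 9.66 mA.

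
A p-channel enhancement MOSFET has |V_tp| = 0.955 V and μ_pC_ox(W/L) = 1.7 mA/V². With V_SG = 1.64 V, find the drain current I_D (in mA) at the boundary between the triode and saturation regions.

At the boundary V_SD = V_ov = V_SG − |V_tp| = 1.64 − 0.955 = 0.685 V.
I_D = ½ k_p V_ov² = 0.5 × 1.7 × 0.685² = 0.399 mA.

I_D = 0.399 mA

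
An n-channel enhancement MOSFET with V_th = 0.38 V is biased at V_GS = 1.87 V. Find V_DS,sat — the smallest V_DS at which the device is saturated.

V_DS,sat = 1.49 V

The boundary between triode and saturation is V_DS = V_GS − V_th = V_ov.
V_ov = 1.87 − 0.38 = 1.49 V.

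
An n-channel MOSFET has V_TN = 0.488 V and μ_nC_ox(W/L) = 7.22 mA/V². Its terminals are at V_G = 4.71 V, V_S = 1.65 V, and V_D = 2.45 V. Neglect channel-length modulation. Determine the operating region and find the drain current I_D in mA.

V_GS = V_G − V_S = 4.71 − 1.65 = 3.06 V; V_DS = V_D − V_S = 2.45 − 1.65 = 0.8 V.
V_ov = V_GS − V_TN = 3.06 − 0.488 = 2.57 V.
Since V_DS = 0.8 V < V_ov = 2.57 V, the device is in the triode region.
I_D = k_n [V_ov · V_DS − ½ V_DS²] = 7.22 × [2.57 × 0.8 − 0.5 × 0.8²] = 12.5 mA.

Triode; I_D = 12.5 mA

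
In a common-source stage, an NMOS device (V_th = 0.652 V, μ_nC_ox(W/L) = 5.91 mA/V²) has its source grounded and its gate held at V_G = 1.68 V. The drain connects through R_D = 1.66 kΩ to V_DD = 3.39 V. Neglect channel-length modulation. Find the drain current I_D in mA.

V_GS = V_G = 1.68 V, so V_ov = 1.68 − 0.652 = 1.03 V.
Assume saturation: I_D = ½ k_n V_ov² = 0.5 × 5.91 × 1.03² = 3.12 mA, giving V_DS = V_DD − I_D R_D = 3.39 − 3.12 × 1.66 = -1.79 V.
But -1.79 V < V_ov = 1.03 V, so the device is actually in triode.
In triode I_D = k_n[V_ov V_DS − ½ V_DS²] and I_D = (V_DD − V_DS)/R_D. Equating: 4.91 V_DS² − 11.09 V_DS + 3.39 = 0, giving V_DS = 0.365 V (the root below V_ov).
I_D = (3.39 − 0.365) / 1.66 = 1.82 mA.

I_D = 1.82 mA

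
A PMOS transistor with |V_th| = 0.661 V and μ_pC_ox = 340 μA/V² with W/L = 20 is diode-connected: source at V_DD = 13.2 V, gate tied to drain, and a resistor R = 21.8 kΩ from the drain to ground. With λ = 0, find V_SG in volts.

V_SG = 1.07 V

With gate tied to drain, V_SG = V_SD ≥ V_SG − |V_th|, so the device is in saturation.
k_p = μ_pC_ox · (W/L) = 6.8 mA/V².
KCL at the drain: ½ k_p (V_SG − |V_th|)² = (V_DD − V_SG)/R.
Let x = V_SG − 0.661. Then 74.1 x² + x − 12.54 = 0, giving x = 0.405 V (positive root), so V_SG = 1.07 V.
I_D = (V_DD − V_SG)/R = (13.2 − 1.07) / 21.8 = 0.557 mA.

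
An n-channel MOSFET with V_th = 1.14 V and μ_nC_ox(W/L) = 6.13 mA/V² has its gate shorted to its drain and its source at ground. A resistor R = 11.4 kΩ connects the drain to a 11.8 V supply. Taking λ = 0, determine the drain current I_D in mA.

With gate tied to drain, V_GS = V_DS ≥ V_GS − V_th, so the device is in saturation.
KCL at the drain: ½ k_n (V_GS − V_th)² = (V_DD − V_GS)/R.
Let x = V_GS − 1.14. Then 34.9 x² + x − 10.66 = 0, giving x = 0.538 V (positive root), so V_GS = 1.68 V.
I_D = (V_DD − V_GS)/R = (11.8 − 1.68) / 11.4 = 0.888 mA.

I_D = 0.888 mA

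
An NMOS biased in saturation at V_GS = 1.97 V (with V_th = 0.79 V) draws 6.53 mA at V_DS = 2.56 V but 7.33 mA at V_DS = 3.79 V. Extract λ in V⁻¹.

With V_GS fixed, I_D ∝ (1 + λ V_DS) in saturation, so I_D2/I_D1 = (1 + λ V_DS2)/(1 + λ V_DS1).
7.33/6.53 = 1.123 = (1 + 3.79 λ)/(1 + 2.56 λ).
Solving: λ (I_D1 V_DS2 − I_D2 V_DS1) = I_D2 − I_D1, so λ = (7.33 − 6.53) / (6.53 × 3.79 − 7.33 × 2.56) = 0.8 / 5.98 = 0.134 V⁻¹.

λ = 0.134 V⁻¹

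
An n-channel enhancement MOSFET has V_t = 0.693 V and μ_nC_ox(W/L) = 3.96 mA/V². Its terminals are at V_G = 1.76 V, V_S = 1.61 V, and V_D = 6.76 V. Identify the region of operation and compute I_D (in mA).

V_GS = V_G − V_S = 1.76 − 1.61 = 0.15 V; V_DS = V_D − V_S = 6.76 − 1.61 = 5.15 V.
V_GS = 0.15 V < V_t = 0.693 V, so the transistor is in cutoff.

Cutoff; I_D = 0 mA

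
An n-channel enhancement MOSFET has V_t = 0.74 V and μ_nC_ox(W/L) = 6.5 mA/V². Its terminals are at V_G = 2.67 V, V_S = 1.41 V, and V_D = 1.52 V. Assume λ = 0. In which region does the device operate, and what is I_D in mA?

Triode; I_D = 0.332 mA

V_GS = V_G − V_S = 2.67 − 1.41 = 1.26 V; V_DS = V_D − V_S = 1.52 − 1.41 = 0.11 V.
V_ov = V_GS − V_t = 1.26 − 0.74 = 0.52 V.
Since V_DS = 0.11 V < V_ov = 0.52 V, the device is in the triode region.
I_D = k_n [V_ov · V_DS − ½ V_DS²] = 6.5 × [0.52 × 0.11 − 0.5 × 0.11²] = 0.332 mA.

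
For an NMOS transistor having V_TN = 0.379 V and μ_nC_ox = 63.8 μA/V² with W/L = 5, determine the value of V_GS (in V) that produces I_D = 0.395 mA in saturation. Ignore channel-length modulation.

k_n = μ_nC_ox · (W/L) = 0.319 mA/V².
In saturation I_D = ½ k_n (V_GS − V_TN)², so V_GS − V_TN = √(2 I_D / k_n) = √(2 × 0.395 / 0.319) = 1.57 V.
V_GS = 0.379 + 1.57 = 1.95 V.

V_GS = 1.95 V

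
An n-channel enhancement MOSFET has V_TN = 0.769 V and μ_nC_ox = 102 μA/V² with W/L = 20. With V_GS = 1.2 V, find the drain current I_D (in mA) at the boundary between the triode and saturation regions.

I_D = 0.189 mA

At the boundary V_DS = V_ov = V_GS − V_TN = 1.2 − 0.769 = 0.431 V.
k_n = μ_nC_ox · (W/L) = 2.04 mA/V².
I_D = ½ k_n V_ov² = 0.5 × 2.04 × 0.431² = 0.189 mA.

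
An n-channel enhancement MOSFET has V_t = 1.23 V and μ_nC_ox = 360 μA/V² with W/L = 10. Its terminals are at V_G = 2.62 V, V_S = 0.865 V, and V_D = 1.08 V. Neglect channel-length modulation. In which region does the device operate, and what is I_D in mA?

Triode; I_D = 0.323 mA

V_GS = V_G − V_S = 2.62 − 0.865 = 1.76 V; V_DS = V_D − V_S = 1.08 − 0.865 = 0.215 V.
k_n = μ_nC_ox · (W/L) = 3.6 mA/V².
V_ov = V_GS − V_t = 1.76 − 1.23 = 0.525 V.
Since V_DS = 0.215 V < V_ov = 0.525 V, the device is in the triode region.
I_D = k_n [V_ov · V_DS − ½ V_DS²] = 3.6 × [0.525 × 0.215 − 0.5 × 0.215²] = 0.323 mA.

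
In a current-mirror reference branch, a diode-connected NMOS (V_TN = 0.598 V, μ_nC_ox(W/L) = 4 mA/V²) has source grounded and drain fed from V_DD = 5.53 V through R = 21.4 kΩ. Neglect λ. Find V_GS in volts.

V_GS = 0.926 V

With gate tied to drain, V_GS = V_DS ≥ V_GS − V_TN, so the device is in saturation.
KCL at the drain: ½ k_n (V_GS − V_TN)² = (V_DD − V_GS)/R.
Let x = V_GS − 0.598. Then 42.8 x² + x − 4.932 = 0, giving x = 0.328 V (positive root), so V_GS = 0.926 V.
I_D = (V_DD − V_GS)/R = (5.53 − 0.926) / 21.4 = 0.215 mA.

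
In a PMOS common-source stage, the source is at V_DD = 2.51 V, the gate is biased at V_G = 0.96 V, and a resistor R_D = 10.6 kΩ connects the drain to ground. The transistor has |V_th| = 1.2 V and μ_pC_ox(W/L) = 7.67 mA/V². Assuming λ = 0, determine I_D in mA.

I_D = 0.227 mA

V_SG = V_DD − V_G = 2.51 − 0.96 = 1.55 V, so V_ov = 1.55 − 1.2 = 0.35 V.
Assume saturation: I_D = ½ k_p V_ov² = 0.5 × 7.67 × 0.35² = 0.47 mA, giving V_SD = V_DD − I_D R_D = 2.51 − 0.47 × 10.6 = -2.47 V.
But -2.47 V < V_ov = 0.35 V, so the device is actually in triode.
In triode I_D = k_p[V_ov V_SD − ½ V_SD²] and I_D = (V_DD − V_SD)/R_D. Equating: 40.7 V_SD² − 29.46 V_SD + 2.51 = 0, giving V_SD = 0.0986 V (the root below V_ov).
I_D = (2.51 − 0.0986) / 10.6 = 0.227 mA.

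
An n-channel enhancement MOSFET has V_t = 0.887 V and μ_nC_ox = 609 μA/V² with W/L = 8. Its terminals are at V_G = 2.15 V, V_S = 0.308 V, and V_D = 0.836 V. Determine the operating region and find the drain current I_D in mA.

Triode; I_D = 1.78 mA

V_GS = V_G − V_S = 2.15 − 0.308 = 1.84 V; V_DS = V_D − V_S = 0.836 − 0.308 = 0.528 V.
k_n = μ_nC_ox · (W/L) = 4.872 mA/V².
V_ov = V_GS − V_t = 1.84 − 0.887 = 0.955 V.
Since V_DS = 0.528 V < V_ov = 0.955 V, the device is in the triode region.
I_D = k_n [V_ov · V_DS − ½ V_DS²] = 4.872 × [0.955 × 0.528 − 0.5 × 0.528²] = 1.78 mA.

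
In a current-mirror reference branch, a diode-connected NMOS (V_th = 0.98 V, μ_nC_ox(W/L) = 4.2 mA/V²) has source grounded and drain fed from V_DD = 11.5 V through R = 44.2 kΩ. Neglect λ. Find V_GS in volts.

With gate tied to drain, V_GS = V_DS ≥ V_GS − V_th, so the device is in saturation.
KCL at the drain: ½ k_n (V_GS − V_th)² = (V_DD − V_GS)/R.
Let x = V_GS − 0.98. Then 92.8 x² + x − 10.52 = 0, giving x = 0.331 V (positive root), so V_GS = 1.31 V.
I_D = (V_DD − V_GS)/R = (11.5 − 1.31) / 44.2 = 0.231 mA.

V_GS = 1.31 V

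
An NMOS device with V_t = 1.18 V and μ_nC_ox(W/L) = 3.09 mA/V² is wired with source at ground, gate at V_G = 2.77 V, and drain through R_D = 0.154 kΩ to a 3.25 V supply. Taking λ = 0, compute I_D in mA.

I_D = 3.91 mA

V_GS = V_G = 2.77 V, so V_ov = 2.77 − 1.18 = 1.59 V.
Assume saturation: I_D = ½ k_n V_ov² = 0.5 × 3.09 × 1.59² = 3.91 mA, giving V_DS = V_DD − I_D R_D = 3.25 − 3.91 × 0.154 = 2.65 V.
V_DS = 2.65 V ≥ V_ov = 1.59 V, confirming saturation.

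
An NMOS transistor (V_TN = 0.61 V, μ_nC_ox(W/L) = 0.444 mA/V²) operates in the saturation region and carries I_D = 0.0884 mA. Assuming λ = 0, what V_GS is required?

In saturation I_D = ½ k_n (V_GS − V_TN)², so V_GS − V_TN = √(2 I_D / k_n) = √(2 × 0.0884 / 0.444) = 0.631 V.
V_GS = 0.61 + 0.631 = 1.24 V.

V_GS = 1.24 V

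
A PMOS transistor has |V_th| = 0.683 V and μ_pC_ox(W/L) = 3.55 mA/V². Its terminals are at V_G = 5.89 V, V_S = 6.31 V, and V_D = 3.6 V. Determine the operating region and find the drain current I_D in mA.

Cutoff; I_D = 0 mA

V_SG = V_S − V_G = 6.31 − 5.89 = 0.42 V; V_SD = V_S − V_D = 6.31 − 3.6 = 2.71 V.
V_SG = 0.42 V < |V_th| = 0.683 V, so the transistor is in cutoff.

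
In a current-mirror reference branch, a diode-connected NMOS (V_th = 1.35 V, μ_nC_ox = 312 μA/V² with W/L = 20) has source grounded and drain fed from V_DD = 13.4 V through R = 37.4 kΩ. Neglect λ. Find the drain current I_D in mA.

With gate tied to drain, V_GS = V_DS ≥ V_GS − V_th, so the device is in saturation.
k_n = μ_nC_ox · (W/L) = 6.24 mA/V².
KCL at the drain: ½ k_n (V_GS − V_th)² = (V_DD − V_GS)/R.
Let x = V_GS − 1.35. Then 117 x² + x − 12.05 = 0, giving x = 0.317 V (positive root), so V_GS = 1.67 V.
I_D = (V_DD − V_GS)/R = (13.4 − 1.67) / 37.4 = 0.314 mA.

I_D = 0.314 mA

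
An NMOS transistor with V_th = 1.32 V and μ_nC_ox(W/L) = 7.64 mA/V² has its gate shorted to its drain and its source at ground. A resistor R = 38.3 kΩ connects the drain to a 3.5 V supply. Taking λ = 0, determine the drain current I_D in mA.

I_D = 0.0538 mA

With gate tied to drain, V_GS = V_DS ≥ V_GS − V_th, so the device is in saturation.
KCL at the drain: ½ k_n (V_GS − V_th)² = (V_DD − V_GS)/R.
Let x = V_GS − 1.32. Then 146 x² + x − 2.18 = 0, giving x = 0.119 V (positive root), so V_GS = 1.44 V.
I_D = (V_DD − V_GS)/R = (3.5 − 1.44) / 38.3 = 0.0538 mA.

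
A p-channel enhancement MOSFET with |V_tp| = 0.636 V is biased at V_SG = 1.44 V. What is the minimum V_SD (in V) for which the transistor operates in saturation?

The boundary between triode and saturation is V_SD = V_SG − |V_tp| = V_ov.
V_ov = 1.44 − 0.636 = 0.804 V.

V_SD,sat = 0.804 V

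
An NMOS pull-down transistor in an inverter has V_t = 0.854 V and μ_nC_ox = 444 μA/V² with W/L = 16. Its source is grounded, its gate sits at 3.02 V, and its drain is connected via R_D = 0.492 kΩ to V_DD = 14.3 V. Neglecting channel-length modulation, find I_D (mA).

I_D = 16.7 mA

V_GS = V_G = 3.02 V, so V_ov = 3.02 − 0.854 = 2.17 V.
k_n = μ_nC_ox · (W/L) = 7.104 mA/V².
Assume saturation: I_D = ½ k_n V_ov² = 0.5 × 7.104 × 2.17² = 16.7 mA, giving V_DS = V_DD − I_D R_D = 14.3 − 16.7 × 0.492 = 6.1 V.
V_DS = 6.1 V ≥ V_ov = 2.17 V, confirming saturation.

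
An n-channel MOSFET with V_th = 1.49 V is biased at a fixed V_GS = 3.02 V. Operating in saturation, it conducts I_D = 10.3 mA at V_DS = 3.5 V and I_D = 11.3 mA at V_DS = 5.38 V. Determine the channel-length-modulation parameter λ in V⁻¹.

λ = 0.0630 V⁻¹

With V_GS fixed, I_D ∝ (1 + λ V_DS) in saturation, so I_D2/I_D1 = (1 + λ V_DS2)/(1 + λ V_DS1).
11.3/10.3 = 1.097 = (1 + 5.38 λ)/(1 + 3.5 λ).
Solving: λ (I_D1 V_DS2 − I_D2 V_DS1) = I_D2 − I_D1, so λ = (11.3 − 10.3) / (10.3 × 5.38 − 11.3 × 3.5) = 1 / 15.9 = 0.063 V⁻¹.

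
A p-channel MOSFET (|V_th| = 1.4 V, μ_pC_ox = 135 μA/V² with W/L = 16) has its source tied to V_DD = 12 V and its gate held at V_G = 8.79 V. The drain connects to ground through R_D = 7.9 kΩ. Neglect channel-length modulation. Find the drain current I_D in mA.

V_SG = V_DD − V_G = 12 − 8.79 = 3.21 V, so V_ov = 3.21 − 1.4 = 1.81 V.
k_p = μ_pC_ox · (W/L) = 2.16 mA/V².
Assume saturation: I_D = ½ k_p V_ov² = 0.5 × 2.16 × 1.81² = 3.54 mA, giving V_SD = V_DD − I_D R_D = 12 − 3.54 × 7.9 = -16 V.
But -16 V < V_ov = 1.81 V, so the device is actually in triode.
In triode I_D = k_p[V_ov V_SD − ½ V_SD²] and I_D = (V_DD − V_SD)/R_D. Equating: 8.53 V_SD² − 31.89 V_SD + 12 = 0, giving V_SD = 0.425 V (the root below V_ov).
I_D = (12 − 0.425) / 7.9 = 1.47 mA.

I_D = 1.47 mA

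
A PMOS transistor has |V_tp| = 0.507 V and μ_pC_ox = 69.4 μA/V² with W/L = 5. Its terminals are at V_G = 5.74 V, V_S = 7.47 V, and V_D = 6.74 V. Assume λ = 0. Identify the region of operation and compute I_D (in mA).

Triode; I_D = 0.217 mA

V_SG = V_S − V_G = 7.47 − 5.74 = 1.73 V; V_SD = V_S − V_D = 7.47 − 6.74 = 0.73 V.
k_p = μ_pC_ox · (W/L) = 0.347 mA/V².
V_ov = V_SG − |V_tp| = 1.73 − 0.507 = 1.22 V.
Since V_SD = 0.73 V < V_ov = 1.22 V, the device is in the triode region.
I_D = k_p [V_ov · V_SD − ½ V_SD²] = 0.347 × [1.22 × 0.73 − 0.5 × 0.73²] = 0.217 mA.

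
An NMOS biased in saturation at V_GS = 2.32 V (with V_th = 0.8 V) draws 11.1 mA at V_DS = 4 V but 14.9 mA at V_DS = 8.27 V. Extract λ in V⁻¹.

λ = 0.118 V⁻¹

With V_GS fixed, I_D ∝ (1 + λ V_DS) in saturation, so I_D2/I_D1 = (1 + λ V_DS2)/(1 + λ V_DS1).
14.9/11.1 = 1.342 = (1 + 8.27 λ)/(1 + 4 λ).
Solving: λ (I_D1 V_DS2 − I_D2 V_DS1) = I_D2 − I_D1, so λ = (14.9 − 11.1) / (11.1 × 8.27 − 14.9 × 4) = 3.8 / 32.2 = 0.118 V⁻¹.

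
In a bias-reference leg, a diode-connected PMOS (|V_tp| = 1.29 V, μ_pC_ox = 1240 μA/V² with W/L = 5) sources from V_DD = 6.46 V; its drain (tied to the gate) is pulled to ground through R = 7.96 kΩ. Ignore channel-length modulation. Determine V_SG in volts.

V_SG = 1.73 V

With gate tied to drain, V_SG = V_SD ≥ V_SG − |V_tp|, so the device is in saturation.
k_p = μ_pC_ox · (W/L) = 6.2 mA/V².
KCL at the drain: ½ k_p (V_SG − |V_tp|)² = (V_DD − V_SG)/R.
Let x = V_SG − 1.29. Then 24.7 x² + x − 5.17 = 0, giving x = 0.438 V (positive root), so V_SG = 1.73 V.
I_D = (V_DD − V_SG)/R = (6.46 − 1.73) / 7.96 = 0.594 mA.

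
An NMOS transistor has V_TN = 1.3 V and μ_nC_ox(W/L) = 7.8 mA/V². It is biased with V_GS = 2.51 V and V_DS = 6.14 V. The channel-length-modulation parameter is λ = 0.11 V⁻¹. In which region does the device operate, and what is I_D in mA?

V_ov = V_GS − V_TN = 2.51 − 1.3 = 1.21 V.
Since V_DS = 6.14 V ≥ V_ov = 1.21 V, the device is in saturation.
I_D = ½ k_n V_ov² (1 + λ V_DS) = 0.5 × 7.8 × 1.21² × (1 + 0.11 × 6.14) = 9.57 mA.

Saturation; I_D = 9.57 mA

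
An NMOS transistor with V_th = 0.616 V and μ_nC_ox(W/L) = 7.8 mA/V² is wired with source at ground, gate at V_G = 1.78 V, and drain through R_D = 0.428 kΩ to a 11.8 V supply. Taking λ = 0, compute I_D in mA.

V_GS = V_G = 1.78 V, so V_ov = 1.78 − 0.616 = 1.16 V.
Assume saturation: I_D = ½ k_n V_ov² = 0.5 × 7.8 × 1.16² = 5.28 mA, giving V_DS = V_DD − I_D R_D = 11.8 − 5.28 × 0.428 = 9.54 V.
V_DS = 9.54 V ≥ V_ov = 1.16 V, confirming saturation.

I_D = 5.28 mA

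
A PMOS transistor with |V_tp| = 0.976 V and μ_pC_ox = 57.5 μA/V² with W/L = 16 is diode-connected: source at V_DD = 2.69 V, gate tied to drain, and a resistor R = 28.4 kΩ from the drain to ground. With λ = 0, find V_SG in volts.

V_SG = 1.30 V

With gate tied to drain, V_SG = V_SD ≥ V_SG − |V_tp|, so the device is in saturation.
k_p = μ_pC_ox · (W/L) = 0.92 mA/V².
KCL at the drain: ½ k_p (V_SG − |V_tp|)² = (V_DD − V_SG)/R.
Let x = V_SG − 0.976. Then 13.1 x² + x − 1.714 = 0, giving x = 0.326 V (positive root), so V_SG = 1.3 V.
I_D = (V_DD − V_SG)/R = (2.69 − 1.3) / 28.4 = 0.0489 mA.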